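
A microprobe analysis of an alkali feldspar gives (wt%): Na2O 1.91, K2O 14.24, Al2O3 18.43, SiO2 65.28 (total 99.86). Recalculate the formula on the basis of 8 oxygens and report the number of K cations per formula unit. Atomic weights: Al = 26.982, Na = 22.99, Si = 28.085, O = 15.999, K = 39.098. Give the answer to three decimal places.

Na2O: 1.91/61.979 = 0.03082 mol → 0.06164 mol Na, 0.03082 mol O.
K2O: 14.24/94.195 = 0.15118 mol → 0.30236 mol K, 0.15118 mol O.
Al2O3: 18.43/101.961 = 0.18076 mol → 0.36152 mol Al, 0.54228 mol O.
SiO2: 65.28/60.083 = 1.08650 mol → 1.08650 mol Si, 2.17300 mol O.
Total oxygen = 2.89728 mol. Normalization factor = 8/2.89728 = 2.76121.
K per 8 O = 0.30236 × 2.76121 = 0.835.

0.835 K apfu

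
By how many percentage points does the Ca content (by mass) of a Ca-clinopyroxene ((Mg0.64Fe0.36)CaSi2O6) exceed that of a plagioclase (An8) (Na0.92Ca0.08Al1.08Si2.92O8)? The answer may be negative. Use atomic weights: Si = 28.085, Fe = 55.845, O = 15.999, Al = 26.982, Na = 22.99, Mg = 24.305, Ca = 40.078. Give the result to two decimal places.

16.37 percentage points

Ca in (Mg0.64Fe0.36)CaSi2O6: molar mass 227.901 g/mol; 1×40.078 = 40.078 g → 17.59 wt%.
Ca in Na0.92Ca0.08Al1.08Si2.92O8: molar mass 263.498 g/mol; 0.08×40.078 = 3.206 g → 1.22 wt%.
Difference = 17.59 − 1.22 = 16.37 percentage points.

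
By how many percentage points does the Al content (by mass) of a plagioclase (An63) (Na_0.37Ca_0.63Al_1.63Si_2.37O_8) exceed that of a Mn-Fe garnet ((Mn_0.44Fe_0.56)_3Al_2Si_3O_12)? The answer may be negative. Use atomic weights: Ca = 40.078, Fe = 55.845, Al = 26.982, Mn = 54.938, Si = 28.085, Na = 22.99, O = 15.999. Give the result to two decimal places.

5.28 percentage points

First mineral: 43.981 g Al in 272.290 g formula = 16.15 wt% Al.
Second mineral: 53.964 g Al in 496.545 g formula = 10.87 wt% Al.
16.15% − 10.87% gives a difference of 5.28 percentage points.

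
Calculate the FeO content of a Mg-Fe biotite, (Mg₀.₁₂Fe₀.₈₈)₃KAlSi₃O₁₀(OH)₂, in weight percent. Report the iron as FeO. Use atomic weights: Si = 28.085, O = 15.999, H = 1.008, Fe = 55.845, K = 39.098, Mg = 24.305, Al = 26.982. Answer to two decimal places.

Molar mass of (Mg₀.₁₂Fe₀.₈₈)₃KAlSi₃O₁₀(OH)₂ = 0.36*24.305 + 2.64*55.845 + 1*39.098 + 1*26.982 + 3*28.085 + 12*15.999 + 2*1.008 = 500.520 g/mol.
Each formula unit contains 2.64 Fe, equivalent to 2.64/1 = 2.6400 mol FeO.
M(FeO) = 1×55.845 + 1×15.999 = 71.844 g/mol.
Mass of FeO per formula unit = 2.6400 × 71.844 = 189.668 g.
FeO wt% = 189.668 / 500.520 × 100 = 37.89%.

37.89 wt%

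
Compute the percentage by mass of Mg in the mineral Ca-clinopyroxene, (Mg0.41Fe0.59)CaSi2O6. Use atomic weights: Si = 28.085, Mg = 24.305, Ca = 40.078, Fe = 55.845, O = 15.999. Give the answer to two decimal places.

4.24 weight percent

Formula mass = 0.41×24.305 + 0.59×55.845 + 1×40.078 + 2×28.085 + 6×15.999 = 235.156 g/mol, of which 9.965 g is Mg.
So Mg makes up 9.965/235.156 = 0.0424 of the mass, i.e. 4.24%.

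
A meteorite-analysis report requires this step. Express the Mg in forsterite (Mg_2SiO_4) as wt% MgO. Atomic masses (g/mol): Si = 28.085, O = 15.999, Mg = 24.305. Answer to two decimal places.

Molar mass of Mg_2SiO_4 = 2×24.305 + 1×28.085 + 4×15.999 = 140.691 g/mol.
Each formula unit contains 2 Mg, equivalent to 2/1 = 2.0000 mol MgO.
M(MgO) = 1×24.305 + 1×15.999 = 40.304 g/mol.
Mass of MgO per formula unit = 2.0000 × 40.304 = 80.608 g.
MgO wt% = 80.608 / 140.691 × 100 = 57.29%.

57.29 wt%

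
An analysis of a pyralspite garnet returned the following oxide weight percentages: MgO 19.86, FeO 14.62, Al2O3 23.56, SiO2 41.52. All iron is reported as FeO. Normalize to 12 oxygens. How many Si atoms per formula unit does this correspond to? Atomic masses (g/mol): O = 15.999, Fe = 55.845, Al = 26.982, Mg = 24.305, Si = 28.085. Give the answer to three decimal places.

2.992 Si apfu

MgO (M=40.304): mol = 0.49276; Mg = 0.49276, O = 0.49276.
FeO (M=71.844): mol = 0.20350; Fe = 0.20350, O = 0.20350.
Al2O3 (M=101.961): mol = 0.23107; Al = 0.46214, O = 0.69321.
SiO2 (M=60.083): mol = 0.69104; Si = 0.69104, O = 1.38208.
ΣO = 2.77155; factor = 12/ΣO = 4.32971.
Si apfu = 0.69104 × 4.32971 = 2.992.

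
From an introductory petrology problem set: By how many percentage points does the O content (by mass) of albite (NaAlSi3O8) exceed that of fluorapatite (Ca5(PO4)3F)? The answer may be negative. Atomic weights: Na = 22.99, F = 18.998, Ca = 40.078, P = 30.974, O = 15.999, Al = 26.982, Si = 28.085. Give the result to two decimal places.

10.74 percentage points

First mineral: 127.992 g O in 262.219 g formula = 48.81 wt% O.
Second mineral: 191.988 g O in 504.298 g formula = 38.07 wt% O.
48.81% − 38.07% gives a difference of 10.74 percentage points.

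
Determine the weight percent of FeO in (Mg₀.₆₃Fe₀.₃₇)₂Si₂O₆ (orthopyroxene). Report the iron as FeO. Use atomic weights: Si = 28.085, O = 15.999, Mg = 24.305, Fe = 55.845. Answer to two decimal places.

23.72 wt%

Formula mass = 224.114 g/mol.
0.74 Fe → 0.7400 mol FeO per formula unit; M(FeO) = 71.844, so FeO mass = 53.165 g.
53.165/224.114 × 100 = 23.72 wt%.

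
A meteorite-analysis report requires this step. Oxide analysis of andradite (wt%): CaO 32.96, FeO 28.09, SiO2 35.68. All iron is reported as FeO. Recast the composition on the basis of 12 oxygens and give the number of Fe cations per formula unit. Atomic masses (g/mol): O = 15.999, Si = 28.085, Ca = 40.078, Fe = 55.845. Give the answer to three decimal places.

2.166 Fe apfu

CaO (M=56.077): mol = 0.58776; Ca = 0.58776, O = 0.58776.
FeO (M=71.844): mol = 0.39099; Fe = 0.39099, O = 0.39099.
SiO2 (M=60.083): mol = 0.59385; Si = 0.59385, O = 1.18770.
ΣO = 2.16645; factor = 12/ΣO = 5.53902.
Fe apfu = 0.39099 × 5.53902 = 2.166.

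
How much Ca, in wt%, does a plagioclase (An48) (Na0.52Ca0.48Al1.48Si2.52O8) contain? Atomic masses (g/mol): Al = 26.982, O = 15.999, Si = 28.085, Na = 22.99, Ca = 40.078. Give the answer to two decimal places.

7.13 wt%

Formula mass = 0.52×22.99 + 0.48×40.078 + 1.48×26.982 + 2.52×28.085 + 8×15.999 = 269.892 g/mol, of which 19.237 g is Ca.
So Ca makes up 19.237/269.892 = 0.0713 of the mass, i.e. 7.13%.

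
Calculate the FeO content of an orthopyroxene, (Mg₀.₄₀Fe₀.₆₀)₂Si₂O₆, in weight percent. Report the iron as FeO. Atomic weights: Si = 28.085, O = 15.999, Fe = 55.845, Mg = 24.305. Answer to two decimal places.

Molar mass of (Mg₀.₄₀Fe₀.₆₀)₂Si₂O₆ = 0.80·24.305 + 1.20·55.845 + 2·28.085 + 6·15.999 = 238.622 g/mol.
Each formula unit contains 1.20 Fe, equivalent to 1.20/1 = 1.2000 mol FeO.
M(FeO) = 1×55.845 + 1×15.999 = 71.844 g/mol.
Mass of FeO per formula unit = 1.2000 × 71.844 = 86.213 g.
FeO wt% = 86.213 / 238.622 × 100 = 36.13%.

36.13 wt%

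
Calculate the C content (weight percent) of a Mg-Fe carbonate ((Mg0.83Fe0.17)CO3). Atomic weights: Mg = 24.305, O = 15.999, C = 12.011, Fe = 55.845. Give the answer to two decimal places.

M((Mg0.83Fe0.17)CO3) = 89.675 g/mol.
C contributes 1 × 12.011 = 12.011 g per mole.
12.011/89.675 = 0.1339 → 13.39%.

13.39 weight percent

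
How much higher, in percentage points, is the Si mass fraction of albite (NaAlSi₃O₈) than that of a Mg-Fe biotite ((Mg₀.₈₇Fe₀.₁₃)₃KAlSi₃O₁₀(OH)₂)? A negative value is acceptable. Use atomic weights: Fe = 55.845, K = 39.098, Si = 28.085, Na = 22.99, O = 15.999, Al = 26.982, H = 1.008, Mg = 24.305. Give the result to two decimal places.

Si in NaAlSi₃O₈: molar mass 262.219 g/mol; 3×28.085 = 84.255 g → 32.13 wt%.
Si in (Mg₀.₈₇Fe₀.₁₃)₃KAlSi₃O₁₀(OH)₂: molar mass 429.555 g/mol; 3×28.085 = 84.255 g → 19.61 wt%.
Difference = 32.13 − 19.61 = 12.52 percentage points.

12.52 percentage points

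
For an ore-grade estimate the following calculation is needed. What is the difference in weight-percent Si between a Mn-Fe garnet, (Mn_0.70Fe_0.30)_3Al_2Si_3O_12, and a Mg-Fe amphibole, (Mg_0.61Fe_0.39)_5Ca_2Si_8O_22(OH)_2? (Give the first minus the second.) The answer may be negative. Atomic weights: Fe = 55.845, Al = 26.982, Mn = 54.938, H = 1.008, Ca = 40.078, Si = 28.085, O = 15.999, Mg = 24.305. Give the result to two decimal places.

First mineral: 84.255 g Si in 495.837 g formula = 16.99 wt% Si.
Second mineral: 224.680 g Si in 873.856 g formula = 25.71 wt% Si.
16.99% − 25.71% gives a difference of -8.72 percentage points.

-8.72 percentage points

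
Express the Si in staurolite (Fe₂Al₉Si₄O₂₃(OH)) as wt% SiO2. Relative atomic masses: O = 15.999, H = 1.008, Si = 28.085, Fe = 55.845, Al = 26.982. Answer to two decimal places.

M(Fe₂Al₉Si₄O₂₃(OH)) = 851.852 g/mol; M(SiO2) = 60.083 g/mol.
Moles SiO2 per formula unit = 4 Si ÷ 1 = 4.0000.
SiO2 fraction = (4.0000 × 60.083) / 851.852 = 240.332/851.852 = 0.2821.

28.21 wt%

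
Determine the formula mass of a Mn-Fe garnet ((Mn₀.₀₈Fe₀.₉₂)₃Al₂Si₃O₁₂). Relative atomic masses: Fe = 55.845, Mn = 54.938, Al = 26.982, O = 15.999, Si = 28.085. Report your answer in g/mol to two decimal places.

497.52 g/mol

M = 0.24·54.938 + 2.76·55.845 + 2·26.982 + 3·28.085 + 12·15.999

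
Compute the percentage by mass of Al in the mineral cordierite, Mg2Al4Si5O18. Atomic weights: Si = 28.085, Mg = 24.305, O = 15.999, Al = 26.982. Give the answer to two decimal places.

Molar mass of Mg2Al4Si5O18: 2·24.305 + 4·26.982 + 5·28.085 + 18·15.999 = 584.945 g/mol.
Mass of Al per formula unit: 4 × 26.982 = 107.928 g.
Weight fraction Al = 107.928 / 584.945 = 0.1845.

18.45 weight percent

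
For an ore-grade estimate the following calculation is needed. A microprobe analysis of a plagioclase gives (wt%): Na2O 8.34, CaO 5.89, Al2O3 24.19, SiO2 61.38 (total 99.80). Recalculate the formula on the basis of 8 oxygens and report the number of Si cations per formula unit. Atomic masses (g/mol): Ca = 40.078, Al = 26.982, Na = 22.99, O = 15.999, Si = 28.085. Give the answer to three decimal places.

8.34 wt% Na2O ÷ 61.979 g/mol = 0.13456 mol, giving 0.26912 Na and 0.13456 O.
5.89 wt% CaO ÷ 56.077 g/mol = 0.10503 mol, giving 0.10503 Ca and 0.10503 O.
24.19 wt% Al2O3 ÷ 101.961 g/mol = 0.23725 mol, giving 0.47450 Al and 0.71175 O.
61.38 wt% SiO2 ÷ 60.083 g/mol = 1.02159 mol, giving 1.02159 Si and 2.04318 O.
Oxygen sums to 2.99452; scaling by 8/2.99452 = 2.67155 puts the formula on 8 O.
Si: 1.02159 × 2.67155 = 2.729 atoms per formula unit.

2.729 Si apfu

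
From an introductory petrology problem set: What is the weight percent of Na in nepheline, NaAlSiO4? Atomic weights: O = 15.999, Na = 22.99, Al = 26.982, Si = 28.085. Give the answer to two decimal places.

Molar mass of NaAlSiO4: 1*22.99 + 1*26.982 + 1*28.085 + 4*15.999 = 142.053 g/mol.
Mass of Na per formula unit: 1 × 22.99 = 22.990 g.
Weight fraction Na = 22.990 / 142.053 = 0.1618.

16.18 wt%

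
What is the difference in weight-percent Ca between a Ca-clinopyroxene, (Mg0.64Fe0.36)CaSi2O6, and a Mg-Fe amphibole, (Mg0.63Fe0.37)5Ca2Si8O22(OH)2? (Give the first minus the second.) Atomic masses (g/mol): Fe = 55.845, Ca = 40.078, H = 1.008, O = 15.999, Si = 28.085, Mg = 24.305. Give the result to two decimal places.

First mineral: 40.078 g Ca in 227.901 g formula = 17.59 wt% Ca.
Second mineral: 80.156 g Ca in 870.702 g formula = 9.21 wt% Ca.
17.59% − 9.21% gives a difference of 8.38 percentage points.

8.38 percentage points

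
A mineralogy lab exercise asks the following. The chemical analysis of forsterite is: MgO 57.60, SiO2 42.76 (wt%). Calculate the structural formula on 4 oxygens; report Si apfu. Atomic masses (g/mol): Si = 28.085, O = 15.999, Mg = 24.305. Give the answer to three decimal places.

57.60 wt% MgO ÷ 40.304 g/mol = 1.42914 mol, giving 1.42914 Mg and 1.42914 O.
42.76 wt% SiO2 ÷ 60.083 g/mol = 0.71168 mol, giving 0.71168 Si and 1.42336 O.
Oxygen sums to 2.85250; scaling by 4/2.85250 = 1.40228 puts the formula on 4 O.
Si: 0.71168 × 1.40228 = 0.998 atoms per formula unit.

0.998 Si apfu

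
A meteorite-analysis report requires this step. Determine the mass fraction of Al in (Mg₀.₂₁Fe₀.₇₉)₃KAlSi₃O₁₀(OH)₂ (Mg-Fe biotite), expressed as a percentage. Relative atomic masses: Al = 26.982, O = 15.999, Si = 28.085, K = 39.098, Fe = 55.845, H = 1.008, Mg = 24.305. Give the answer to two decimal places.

M((Mg₀.₂₁Fe₀.₇₉)₃KAlSi₃O₁₀(OH)₂) = 492.004 g/mol.
Al contributes 1 × 26.982 = 26.982 g per mole.
26.982/492.004 = 0.0548 → 5.48%.

5.48 mass %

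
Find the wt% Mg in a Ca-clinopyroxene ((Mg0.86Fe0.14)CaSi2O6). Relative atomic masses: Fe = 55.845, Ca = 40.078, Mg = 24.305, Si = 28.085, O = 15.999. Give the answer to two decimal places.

Formula mass = 0.86·24.305 + 0.14·55.845 + 1·40.078 + 2·28.085 + 6·15.999 = 220.963 g/mol, of which 20.902 g is Mg.
So Mg makes up 20.902/220.963 = 0.0946 of the mass, i.e. 9.46%.

9.46 weight percent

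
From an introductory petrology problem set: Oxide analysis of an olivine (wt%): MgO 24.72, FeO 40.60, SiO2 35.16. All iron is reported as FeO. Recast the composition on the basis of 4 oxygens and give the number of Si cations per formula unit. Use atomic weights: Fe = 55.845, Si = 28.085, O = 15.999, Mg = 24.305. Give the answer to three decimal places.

MgO: 24.72/40.304 = 0.61334 mol → 0.61334 mol Mg, 0.61334 mol O.
FeO: 40.60/71.844 = 0.56511 mol → 0.56511 mol Fe, 0.56511 mol O.
SiO2: 35.16/60.083 = 0.58519 mol → 0.58519 mol Si, 1.17038 mol O.
Total oxygen = 2.34883 mol. Normalization factor = 4/2.34883 = 1.70298.
Si per 4 O = 0.58519 × 1.70298 = 0.997.

0.997 Si apfu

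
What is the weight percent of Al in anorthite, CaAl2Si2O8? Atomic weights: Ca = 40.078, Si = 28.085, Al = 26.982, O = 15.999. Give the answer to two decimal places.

19.40 mass %

M(CaAl2Si2O8) = 278.204 g/mol.
Al contributes 2 × 26.982 = 53.964 g per mole.
53.964/278.204 = 0.1940 → 19.40%.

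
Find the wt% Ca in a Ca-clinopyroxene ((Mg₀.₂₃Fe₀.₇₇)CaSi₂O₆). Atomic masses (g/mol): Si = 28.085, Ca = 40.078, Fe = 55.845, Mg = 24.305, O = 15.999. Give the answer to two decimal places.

16.64 weight percent

M((Mg₀.₂₃Fe₀.₇₇)CaSi₂O₆) = 240.833 g/mol.
Ca contributes 1 × 40.078 = 40.078 g per mole.
40.078/240.833 = 0.1664 → 16.64%.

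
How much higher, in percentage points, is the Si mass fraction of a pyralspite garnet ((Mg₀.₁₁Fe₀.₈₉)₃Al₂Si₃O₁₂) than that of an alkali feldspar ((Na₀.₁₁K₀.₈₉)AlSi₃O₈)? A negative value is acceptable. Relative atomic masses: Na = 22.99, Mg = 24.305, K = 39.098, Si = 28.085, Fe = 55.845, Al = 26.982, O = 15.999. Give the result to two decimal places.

First mineral: 84.255 g Si in 487.334 g formula = 17.29 wt% Si.
Second mineral: 84.255 g Si in 276.555 g formula = 30.47 wt% Si.
17.29% − 30.47% gives a difference of -13.18 percentage points.

-13.18 percentage points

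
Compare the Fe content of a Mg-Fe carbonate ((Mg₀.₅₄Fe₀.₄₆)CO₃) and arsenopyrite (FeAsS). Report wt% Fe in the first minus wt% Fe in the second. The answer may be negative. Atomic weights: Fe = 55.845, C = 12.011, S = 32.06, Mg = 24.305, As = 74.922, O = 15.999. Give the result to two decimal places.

-8.30 percentage points

M((Mg₀.₅₄Fe₀.₄₆)CO₃) = 98.821 g/mol, so wt% Fe = 25.689/98.821 × 100 = 26.00%.
M(FeAsS) = 162.827 g/mol, so wt% Fe = 55.845/162.827 × 100 = 34.30%.
26.00 − 34.30 = -8.30 pp.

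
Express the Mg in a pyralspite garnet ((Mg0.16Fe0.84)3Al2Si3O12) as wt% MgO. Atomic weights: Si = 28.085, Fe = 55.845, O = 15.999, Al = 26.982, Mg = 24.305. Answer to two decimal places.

M((Mg0.16Fe0.84)3Al2Si3O12) = 482.603 g/mol; M(MgO) = 40.304 g/mol.
Moles MgO per formula unit = 0.48 Mg ÷ 1 = 0.4800.
MgO fraction = (0.4800 × 40.304) / 482.603 = 19.346/482.603 = 0.0401.

4.01 wt%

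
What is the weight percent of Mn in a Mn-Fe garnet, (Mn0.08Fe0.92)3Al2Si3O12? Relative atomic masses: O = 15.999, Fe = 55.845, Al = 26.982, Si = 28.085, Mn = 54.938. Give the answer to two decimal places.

Formula mass = 0.24*54.938 + 2.76*55.845 + 2*26.982 + 3*28.085 + 12*15.999 = 497.524 g/mol, of which 13.185 g is Mn.
So Mn makes up 13.185/497.524 = 0.0265 of the mass, i.e. 2.65%.

2.65 weight percent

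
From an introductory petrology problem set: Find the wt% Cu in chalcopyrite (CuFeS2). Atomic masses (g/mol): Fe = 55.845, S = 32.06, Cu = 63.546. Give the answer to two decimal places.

34.63 wt%

Molar mass of CuFeS2: 1*63.546 + 1*55.845 + 2*32.06 = 183.511 g/mol.
Mass of Cu per formula unit: 1 × 63.546 = 63.546 g.
Weight fraction Cu = 63.546 / 183.511 = 0.3463.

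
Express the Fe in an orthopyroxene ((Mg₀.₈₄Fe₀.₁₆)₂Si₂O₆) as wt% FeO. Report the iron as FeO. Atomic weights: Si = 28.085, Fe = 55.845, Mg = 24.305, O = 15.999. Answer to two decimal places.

10.90 wt%

Molar mass of (Mg₀.₈₄Fe₀.₁₆)₂Si₂O₆ = 1.68*24.305 + 0.32*55.845 + 2*28.085 + 6*15.999 = 210.867 g/mol.
Each formula unit contains 0.32 Fe, equivalent to 0.32/1 = 0.3200 mol FeO.
M(FeO) = 1×55.845 + 1×15.999 = 71.844 g/mol.
Mass of FeO per formula unit = 0.3200 × 71.844 = 22.990 g.
FeO wt% = 22.990 / 210.867 × 100 = 10.90%.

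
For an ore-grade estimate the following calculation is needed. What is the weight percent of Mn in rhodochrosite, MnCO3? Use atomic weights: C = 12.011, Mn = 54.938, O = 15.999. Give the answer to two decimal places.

47.79 wt%

Formula mass = 1*54.938 + 1*12.011 + 3*15.999 = 114.946 g/mol, of which 54.938 g is Mn.
So Mn makes up 54.938/114.946 = 0.4779 of the mass, i.e. 47.79%.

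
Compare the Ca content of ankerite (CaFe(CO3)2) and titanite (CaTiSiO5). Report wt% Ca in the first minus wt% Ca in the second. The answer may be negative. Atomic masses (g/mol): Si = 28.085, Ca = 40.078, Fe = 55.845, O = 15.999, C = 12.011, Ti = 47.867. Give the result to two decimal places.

-1.89 percentage points

M(CaFe(CO3)2) = 215.939 g/mol, so wt% Ca = 40.078/215.939 × 100 = 18.56%.
M(CaTiSiO5) = 196.025 g/mol, so wt% Ca = 40.078/196.025 × 100 = 20.45%.
18.56 − 20.45 = -1.89 pp.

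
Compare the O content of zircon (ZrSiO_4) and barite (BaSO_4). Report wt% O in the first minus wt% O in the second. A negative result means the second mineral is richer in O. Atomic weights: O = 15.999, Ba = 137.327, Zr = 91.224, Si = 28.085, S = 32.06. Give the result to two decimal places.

7.49 percentage points

M(ZrSiO_4) = 183.305 g/mol, so wt% O = 63.996/183.305 × 100 = 34.91%.
M(BaSO_4) = 233.383 g/mol, so wt% O = 63.996/233.383 × 100 = 27.42%.
34.91 − 27.42 = 7.49 pp.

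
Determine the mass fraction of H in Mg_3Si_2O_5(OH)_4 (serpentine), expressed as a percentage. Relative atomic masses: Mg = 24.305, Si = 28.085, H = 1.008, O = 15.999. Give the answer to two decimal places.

1.46 mass %

Molar mass of Mg_3Si_2O_5(OH)_4: 3×24.305 + 2×28.085 + 9×15.999 + 4×1.008 = 277.108 g/mol.
Mass of H per formula unit: 4 × 1.008 = 4.032 g.
Weight fraction H = 4.032 / 277.108 = 0.0146.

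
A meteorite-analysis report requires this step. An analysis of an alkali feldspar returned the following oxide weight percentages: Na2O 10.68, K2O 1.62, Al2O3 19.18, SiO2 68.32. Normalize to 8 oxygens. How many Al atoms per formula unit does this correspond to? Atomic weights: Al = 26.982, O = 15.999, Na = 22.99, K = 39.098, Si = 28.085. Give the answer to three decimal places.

10.68 wt% Na2O ÷ 61.979 g/mol = 0.17232 mol, giving 0.34464 Na and 0.17232 O.
1.62 wt% K2O ÷ 94.195 g/mol = 0.01720 mol, giving 0.03440 K and 0.01720 O.
19.18 wt% Al2O3 ÷ 101.961 g/mol = 0.18811 mol, giving 0.37622 Al and 0.56433 O.
68.32 wt% SiO2 ÷ 60.083 g/mol = 1.13709 mol, giving 1.13709 Si and 2.27418 O.
Oxygen sums to 3.02803; scaling by 8/3.02803 = 2.64198 puts the formula on 8 O.
Al: 0.37622 × 2.64198 = 0.994 atoms per formula unit.

0.994 Al apfu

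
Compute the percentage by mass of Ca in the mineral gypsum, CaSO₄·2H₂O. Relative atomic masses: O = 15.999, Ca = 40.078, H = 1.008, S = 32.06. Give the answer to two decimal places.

23.28 wt%

Molar mass of CaSO₄·2H₂O: 1×40.078 + 1×32.06 + 6×15.999 + 4×1.008 = 172.164 g/mol.
Mass of Ca per formula unit: 1 × 40.078 = 40.078 g.
Weight fraction Ca = 40.078 / 172.164 = 0.2328.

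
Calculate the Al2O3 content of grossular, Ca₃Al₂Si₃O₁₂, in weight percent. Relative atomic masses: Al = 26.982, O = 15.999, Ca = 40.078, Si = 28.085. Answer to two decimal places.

Molar mass of Ca₃Al₂Si₃O₁₂ = 3·40.078 + 2·26.982 + 3·28.085 + 12·15.999 = 450.441 g/mol.
Each formula unit contains 2 Al, equivalent to 2/2 = 1.0000 mol Al2O3.
M(Al2O3) = 2×26.982 + 3×15.999 = 101.961 g/mol.
Mass of Al2O3 per formula unit = 1.0000 × 101.961 = 101.961 g.
Al2O3 wt% = 101.961 / 450.441 × 100 = 22.64%.

22.64 wt%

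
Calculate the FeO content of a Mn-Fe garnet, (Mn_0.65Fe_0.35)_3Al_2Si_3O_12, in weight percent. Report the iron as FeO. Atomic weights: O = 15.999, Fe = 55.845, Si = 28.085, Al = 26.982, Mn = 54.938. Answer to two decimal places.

M((Mn_0.65Fe_0.35)_3Al_2Si_3O_12) = 495.973 g/mol; M(FeO) = 71.844 g/mol.
Moles FeO per formula unit = 1.05 Fe ÷ 1 = 1.0500.
FeO fraction = (1.0500 × 71.844) / 495.973 = 75.436/495.973 = 0.1521.

15.21 wt%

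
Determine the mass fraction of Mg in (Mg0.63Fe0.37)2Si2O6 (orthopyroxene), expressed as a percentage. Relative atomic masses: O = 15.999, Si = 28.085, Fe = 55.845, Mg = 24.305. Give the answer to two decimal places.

13.66 weight percent

Molar mass of (Mg0.63Fe0.37)2Si2O6: 1.26×24.305 + 0.74×55.845 + 2×28.085 + 6×15.999 = 224.114 g/mol.
Mass of Mg per formula unit: 1.26 × 24.305 = 30.624 g.
Weight fraction Mg = 30.624 / 224.114 = 0.1366.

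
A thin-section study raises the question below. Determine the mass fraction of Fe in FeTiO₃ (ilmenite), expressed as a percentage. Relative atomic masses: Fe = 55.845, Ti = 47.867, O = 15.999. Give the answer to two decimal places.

36.81 wt%

Formula mass = 1×55.845 + 1×47.867 + 3×15.999 = 151.709 g/mol, of which 55.845 g is Fe.
So Fe makes up 55.845/151.709 = 0.3681 of the mass, i.e. 36.81%.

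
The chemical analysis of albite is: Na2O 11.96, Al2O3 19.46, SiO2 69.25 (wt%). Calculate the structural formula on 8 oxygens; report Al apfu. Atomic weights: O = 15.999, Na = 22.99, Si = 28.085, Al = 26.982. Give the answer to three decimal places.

Na2O (M=61.979): mol = 0.19297; Na = 0.38594, O = 0.19297.
Al2O3 (M=101.961): mol = 0.19086; Al = 0.38172, O = 0.57258.
SiO2 (M=60.083): mol = 1.15257; Si = 1.15257, O = 2.30514.
ΣO = 3.07069; factor = 8/ΣO = 2.60528.
Al apfu = 0.38172 × 2.60528 = 0.994.

0.994 Al apfu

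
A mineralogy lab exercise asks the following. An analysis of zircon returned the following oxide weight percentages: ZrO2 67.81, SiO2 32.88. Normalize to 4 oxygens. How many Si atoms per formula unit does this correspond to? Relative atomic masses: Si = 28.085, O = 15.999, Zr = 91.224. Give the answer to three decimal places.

0.997 Si apfu

67.81 wt% ZrO2 ÷ 123.222 g/mol = 0.55031 mol, giving 0.55031 Zr and 1.10062 O.
32.88 wt% SiO2 ÷ 60.083 g/mol = 0.54724 mol, giving 0.54724 Si and 1.09448 O.
Oxygen sums to 2.19510; scaling by 4/2.19510 = 1.82224 puts the formula on 4 O.
Si: 0.54724 × 1.82224 = 0.997 atoms per formula unit.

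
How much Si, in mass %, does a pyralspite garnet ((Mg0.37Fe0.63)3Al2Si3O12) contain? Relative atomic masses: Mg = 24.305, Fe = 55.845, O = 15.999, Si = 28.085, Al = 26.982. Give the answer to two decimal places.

18.21 mass %

M((Mg0.37Fe0.63)3Al2Si3O12) = 462.733 g/mol.
Si contributes 3 × 28.085 = 84.255 g per mole.
84.255/462.733 = 0.1821 → 18.21%.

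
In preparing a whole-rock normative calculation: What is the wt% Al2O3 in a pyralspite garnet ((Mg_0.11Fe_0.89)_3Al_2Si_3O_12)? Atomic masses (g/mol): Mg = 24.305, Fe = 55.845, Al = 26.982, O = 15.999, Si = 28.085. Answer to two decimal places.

20.92 wt%

M((Mg_0.11Fe_0.89)_3Al_2Si_3O_12) = 487.334 g/mol; M(Al2O3) = 101.961 g/mol.
Moles Al2O3 per formula unit = 2 Al ÷ 2 = 1.0000.
Al2O3 fraction = (1.0000 × 101.961) / 487.334 = 101.961/487.334 = 0.2092.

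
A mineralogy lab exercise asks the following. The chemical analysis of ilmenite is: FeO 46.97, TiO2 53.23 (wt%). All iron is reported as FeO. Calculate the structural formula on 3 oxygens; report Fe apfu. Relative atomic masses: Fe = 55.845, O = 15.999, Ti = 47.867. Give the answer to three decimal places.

FeO (M=71.844): mol = 0.65378; Fe = 0.65378, O = 0.65378.
TiO2 (M=79.865): mol = 0.66650; Ti = 0.66650, O = 1.33300.
ΣO = 1.98678; factor = 3/ΣO = 1.50998.
Fe apfu = 0.65378 × 1.50998 = 0.987.

0.987 Fe apfu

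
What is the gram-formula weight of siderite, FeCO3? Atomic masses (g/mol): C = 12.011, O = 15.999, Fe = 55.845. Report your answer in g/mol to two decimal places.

Fe: 1 × 55.845 = 55.8450
C: 1 × 12.011 = 12.0110
O: 3 × 15.999 = 47.9970
Summing the contributions gives the formula mass.

115.85 g/mol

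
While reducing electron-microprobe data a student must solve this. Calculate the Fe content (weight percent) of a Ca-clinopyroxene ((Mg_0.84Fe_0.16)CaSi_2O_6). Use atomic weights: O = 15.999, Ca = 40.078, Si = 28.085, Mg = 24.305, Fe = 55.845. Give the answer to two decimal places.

4.03 weight percent

Formula mass = 0.84×24.305 + 0.16×55.845 + 1×40.078 + 2×28.085 + 6×15.999 = 221.593 g/mol, of which 8.935 g is Fe.
So Fe makes up 8.935/221.593 = 0.0403 of the mass, i.e. 4.03%.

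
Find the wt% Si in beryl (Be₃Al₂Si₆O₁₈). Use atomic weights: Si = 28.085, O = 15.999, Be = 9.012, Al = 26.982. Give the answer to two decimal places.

31.35 weight percent

M(Be₃Al₂Si₆O₁₈) = 537.492 g/mol.
Si contributes 6 × 28.085 = 168.510 g per mole.
168.510/537.492 = 0.3135 → 31.35%.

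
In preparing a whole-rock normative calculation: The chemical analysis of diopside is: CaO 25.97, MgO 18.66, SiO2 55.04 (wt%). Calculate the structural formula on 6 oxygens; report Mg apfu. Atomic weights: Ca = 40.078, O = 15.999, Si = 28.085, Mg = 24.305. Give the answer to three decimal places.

CaO (M=56.077): mol = 0.46311; Ca = 0.46311, O = 0.46311.
MgO (M=40.304): mol = 0.46298; Mg = 0.46298, O = 0.46298.
SiO2 (M=60.083): mol = 0.91607; Si = 0.91607, O = 1.83214.
ΣO = 2.75823; factor = 6/ΣO = 2.17531.
Mg apfu = 0.46298 × 2.17531 = 1.007.

1.007 Mg apfu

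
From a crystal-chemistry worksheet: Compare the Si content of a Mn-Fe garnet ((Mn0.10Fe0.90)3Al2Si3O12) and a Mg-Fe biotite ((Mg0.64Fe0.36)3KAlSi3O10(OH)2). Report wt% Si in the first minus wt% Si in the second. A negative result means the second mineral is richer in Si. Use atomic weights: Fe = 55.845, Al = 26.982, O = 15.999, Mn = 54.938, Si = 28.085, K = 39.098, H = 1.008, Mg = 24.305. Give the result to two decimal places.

-1.73 percentage points

First mineral: 84.255 g Si in 497.470 g formula = 16.94 wt% Si.
Second mineral: 84.255 g Si in 451.317 g formula = 18.67 wt% Si.
16.94% − 18.67% gives a difference of -1.73 percentage points.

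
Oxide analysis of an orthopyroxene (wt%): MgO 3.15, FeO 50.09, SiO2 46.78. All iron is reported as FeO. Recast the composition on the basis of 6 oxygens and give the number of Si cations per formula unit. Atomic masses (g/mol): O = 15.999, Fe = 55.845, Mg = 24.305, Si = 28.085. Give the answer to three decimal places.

2.003 Si apfu

MgO (M=40.304): mol = 0.07816; Mg = 0.07816, O = 0.07816.
FeO (M=71.844): mol = 0.69721; Fe = 0.69721, O = 0.69721.
SiO2 (M=60.083): mol = 0.77859; Si = 0.77859, O = 1.55718.
ΣO = 2.33255; factor = 6/ΣO = 2.57229.
Si apfu = 0.77859 × 2.57229 = 2.003.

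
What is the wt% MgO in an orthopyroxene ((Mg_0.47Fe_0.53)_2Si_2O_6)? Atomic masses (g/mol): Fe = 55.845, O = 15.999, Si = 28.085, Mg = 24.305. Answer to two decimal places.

16.18 wt%

Molar mass of (Mg_0.47Fe_0.53)_2Si_2O_6 = 0.94×24.305 + 1.06×55.845 + 2×28.085 + 6×15.999 = 234.206 g/mol.
Each formula unit contains 0.94 Mg, equivalent to 0.94/1 = 0.9400 mol MgO.
M(MgO) = 1×24.305 + 1×15.999 = 40.304 g/mol.
Mass of MgO per formula unit = 0.9400 × 40.304 = 37.886 g.
MgO wt% = 37.886 / 234.206 × 100 = 16.18%.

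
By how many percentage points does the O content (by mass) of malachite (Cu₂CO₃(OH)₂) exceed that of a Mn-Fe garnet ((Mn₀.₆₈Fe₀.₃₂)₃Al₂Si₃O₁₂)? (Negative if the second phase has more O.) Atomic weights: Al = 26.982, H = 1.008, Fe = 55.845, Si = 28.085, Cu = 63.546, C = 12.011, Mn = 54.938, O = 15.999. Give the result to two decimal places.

-2.54 percentage points

O in Cu₂CO₃(OH)₂: molar mass 221.114 g/mol; 5×15.999 = 79.995 g → 36.18 wt%.
O in (Mn₀.₆₈Fe₀.₃₂)₃Al₂Si₃O₁₂: molar mass 495.892 g/mol; 12×15.999 = 191.988 g → 38.72 wt%.
Difference = 36.18 − 38.72 = -2.54 percentage points.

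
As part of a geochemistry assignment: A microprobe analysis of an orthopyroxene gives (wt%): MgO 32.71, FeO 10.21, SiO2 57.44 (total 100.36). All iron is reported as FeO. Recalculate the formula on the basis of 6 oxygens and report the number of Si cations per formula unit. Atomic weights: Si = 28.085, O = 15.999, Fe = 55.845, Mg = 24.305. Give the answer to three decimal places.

MgO: 32.71/40.304 = 0.81158 mol → 0.81158 mol Mg, 0.81158 mol O.
FeO: 10.21/71.844 = 0.14211 mol → 0.14211 mol Fe, 0.14211 mol O.
SiO2: 57.44/60.083 = 0.95601 mol → 0.95601 mol Si, 1.91202 mol O.
Total oxygen = 2.86571 mol. Normalization factor = 6/2.86571 = 2.09372.
Si per 6 O = 0.95601 × 2.09372 = 2.002.

2.002 Si apfu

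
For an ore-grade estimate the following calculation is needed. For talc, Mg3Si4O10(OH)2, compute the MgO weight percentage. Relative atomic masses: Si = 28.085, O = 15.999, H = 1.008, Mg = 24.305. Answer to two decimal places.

Molar mass of Mg3Si4O10(OH)2 = 3×24.305 + 4×28.085 + 12×15.999 + 2×1.008 = 379.259 g/mol.
Each formula unit contains 3 Mg, equivalent to 3/1 = 3.0000 mol MgO.
M(MgO) = 1×24.305 + 1×15.999 = 40.304 g/mol.
Mass of MgO per formula unit = 3.0000 × 40.304 = 120.912 g.
MgO wt% = 120.912 / 379.259 × 100 = 31.88%.

31.88 wt%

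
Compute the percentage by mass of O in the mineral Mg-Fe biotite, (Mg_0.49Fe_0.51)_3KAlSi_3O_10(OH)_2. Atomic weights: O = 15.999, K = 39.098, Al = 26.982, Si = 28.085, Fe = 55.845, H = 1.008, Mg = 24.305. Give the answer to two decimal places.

Molar mass of (Mg_0.49Fe_0.51)_3KAlSi_3O_10(OH)_2: 1.47*24.305 + 1.53*55.845 + 1*39.098 + 1*26.982 + 3*28.085 + 12*15.999 + 2*1.008 = 465.510 g/mol.
Mass of O per formula unit: 12 × 15.999 = 191.988 g.
Weight fraction O = 191.988 / 465.510 = 0.4124.

41.24 wt%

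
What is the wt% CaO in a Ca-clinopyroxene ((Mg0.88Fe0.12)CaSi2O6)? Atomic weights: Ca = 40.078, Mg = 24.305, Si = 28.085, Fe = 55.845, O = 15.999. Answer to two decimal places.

25.45 wt%

Molar mass of (Mg0.88Fe0.12)CaSi2O6 = 0.88·24.305 + 0.12·55.845 + 1·40.078 + 2·28.085 + 6·15.999 = 220.332 g/mol.
Each formula unit contains 1 Ca, equivalent to 1/1 = 1.0000 mol CaO.
M(CaO) = 1×40.078 + 1×15.999 = 56.077 g/mol.
Mass of CaO per formula unit = 1.0000 × 56.077 = 56.077 g.
CaO wt% = 56.077 / 220.332 × 100 = 25.45%.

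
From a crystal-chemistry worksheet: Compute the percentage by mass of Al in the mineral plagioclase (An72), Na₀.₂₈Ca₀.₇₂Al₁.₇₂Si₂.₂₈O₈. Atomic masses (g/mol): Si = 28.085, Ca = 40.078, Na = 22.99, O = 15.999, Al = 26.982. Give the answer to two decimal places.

Formula mass = 0.28×22.99 + 0.72×40.078 + 1.72×26.982 + 2.28×28.085 + 8×15.999 = 273.728 g/mol, of which 46.409 g is Al.
So Al makes up 46.409/273.728 = 0.1695 of the mass, i.e. 16.95%.

16.95 mass %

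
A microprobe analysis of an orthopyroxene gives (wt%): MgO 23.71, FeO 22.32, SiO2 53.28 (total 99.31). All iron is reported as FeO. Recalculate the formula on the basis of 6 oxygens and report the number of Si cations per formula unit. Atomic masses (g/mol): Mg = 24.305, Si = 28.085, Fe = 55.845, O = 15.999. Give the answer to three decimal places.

1.991 Si apfu

MgO (M=40.304): mol = 0.58828; Mg = 0.58828, O = 0.58828.
FeO (M=71.844): mol = 0.31067; Fe = 0.31067, O = 0.31067.
SiO2 (M=60.083): mol = 0.88677; Si = 0.88677, O = 1.77354.
ΣO = 2.67249; factor = 6/ΣO = 2.24510.
Si apfu = 0.88677 × 2.24510 = 1.991.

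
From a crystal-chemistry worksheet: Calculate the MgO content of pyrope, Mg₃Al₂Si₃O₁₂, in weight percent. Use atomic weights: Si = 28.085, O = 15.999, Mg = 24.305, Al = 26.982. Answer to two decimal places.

29.99 wt%

M(Mg₃Al₂Si₃O₁₂) = 403.122 g/mol; M(MgO) = 40.304 g/mol.
Moles MgO per formula unit = 3 Mg ÷ 1 = 3.0000.
MgO fraction = (3.0000 × 40.304) / 403.122 = 120.912/403.122 = 0.2999.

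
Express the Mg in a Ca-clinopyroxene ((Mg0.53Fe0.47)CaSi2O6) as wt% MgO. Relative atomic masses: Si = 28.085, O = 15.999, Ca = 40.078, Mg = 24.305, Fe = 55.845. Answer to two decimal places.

9.23 wt%

M((Mg0.53Fe0.47)CaSi2O6) = 231.371 g/mol; M(MgO) = 40.304 g/mol.
Moles MgO per formula unit = 0.53 Mg ÷ 1 = 0.5300.
MgO fraction = (0.5300 × 40.304) / 231.371 = 21.361/231.371 = 0.0923.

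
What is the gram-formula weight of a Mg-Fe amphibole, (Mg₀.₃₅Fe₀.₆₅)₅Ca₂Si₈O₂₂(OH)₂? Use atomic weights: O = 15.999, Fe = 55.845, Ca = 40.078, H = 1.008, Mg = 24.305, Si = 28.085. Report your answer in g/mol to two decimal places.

914.86 g/mol

The formula mass is the sum 1.75(24.305) + 3.25(55.845) + 2(40.078) + 8(28.085) + 24(15.999) + 2(1.008).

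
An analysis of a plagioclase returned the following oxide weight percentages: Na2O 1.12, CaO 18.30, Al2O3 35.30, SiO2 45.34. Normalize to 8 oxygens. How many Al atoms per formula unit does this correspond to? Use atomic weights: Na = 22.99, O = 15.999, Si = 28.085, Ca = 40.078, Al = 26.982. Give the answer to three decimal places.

1.915 Al apfu

Na2O (M=61.979): mol = 0.01807; Na = 0.03614, O = 0.01807.
CaO (M=56.077): mol = 0.32634; Ca = 0.32634, O = 0.32634.
Al2O3 (M=101.961): mol = 0.34621; Al = 0.69242, O = 1.03863.
SiO2 (M=60.083): mol = 0.75462; Si = 0.75462, O = 1.50924.
ΣO = 2.89228; factor = 8/ΣO = 2.76598.
Al apfu = 0.69242 × 2.76598 = 1.915.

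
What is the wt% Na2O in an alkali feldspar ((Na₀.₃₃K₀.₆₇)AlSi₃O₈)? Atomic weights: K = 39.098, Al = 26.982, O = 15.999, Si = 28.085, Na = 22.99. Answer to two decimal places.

Molar mass of (Na₀.₃₃K₀.₆₇)AlSi₃O₈ = 0.33×22.99 + 0.67×39.098 + 1×26.982 + 3×28.085 + 8×15.999 = 273.011 g/mol.
Each formula unit contains 0.33 Na, equivalent to 0.33/2 = 0.1650 mol Na2O.
M(Na2O) = 2×22.99 + 1×15.999 = 61.979 g/mol.
Mass of Na2O per formula unit = 0.1650 × 61.979 = 10.227 g.
Na2O wt% = 10.227 / 273.011 × 100 = 3.75%.

3.75 wt%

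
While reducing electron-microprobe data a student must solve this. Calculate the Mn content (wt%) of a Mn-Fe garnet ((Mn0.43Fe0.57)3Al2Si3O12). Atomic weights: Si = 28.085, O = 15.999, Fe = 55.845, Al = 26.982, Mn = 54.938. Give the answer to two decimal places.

14.27 wt%

Formula mass = 1.29*54.938 + 1.71*55.845 + 2*26.982 + 3*28.085 + 12*15.999 = 496.572 g/mol, of which 70.870 g is Mn.
So Mn makes up 70.870/496.572 = 0.1427 of the mass, i.e. 14.27%.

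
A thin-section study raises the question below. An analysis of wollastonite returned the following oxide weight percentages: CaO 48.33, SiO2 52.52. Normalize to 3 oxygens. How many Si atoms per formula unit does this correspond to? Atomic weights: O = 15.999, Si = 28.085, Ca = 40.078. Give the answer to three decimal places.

CaO (M=56.077): mol = 0.86185; Ca = 0.86185, O = 0.86185.
SiO2 (M=60.083): mol = 0.87412; Si = 0.87412, O = 1.74824.
ΣO = 2.61009; factor = 3/ΣO = 1.14939.
Si apfu = 0.87412 × 1.14939 = 1.005.

1.005 Si apfu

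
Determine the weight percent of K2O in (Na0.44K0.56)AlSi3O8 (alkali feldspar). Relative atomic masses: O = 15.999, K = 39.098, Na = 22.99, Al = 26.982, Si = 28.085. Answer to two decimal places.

9.72 wt%

M((Na0.44K0.56)AlSi3O8) = 271.239 g/mol; M(K2O) = 94.195 g/mol.
Moles K2O per formula unit = 0.56 K ÷ 2 = 0.2800.
K2O fraction = (0.2800 × 94.195) / 271.239 = 26.375/271.239 = 0.0972.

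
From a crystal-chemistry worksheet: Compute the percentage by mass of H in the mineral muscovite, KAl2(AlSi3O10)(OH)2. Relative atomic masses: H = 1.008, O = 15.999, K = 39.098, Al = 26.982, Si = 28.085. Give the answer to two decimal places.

M(KAl2(AlSi3O10)(OH)2) = 398.303 g/mol.
H contributes 2 × 1.008 = 2.016 g per mole.
2.016/398.303 = 0.0051 → 0.51%.

0.51 weight percent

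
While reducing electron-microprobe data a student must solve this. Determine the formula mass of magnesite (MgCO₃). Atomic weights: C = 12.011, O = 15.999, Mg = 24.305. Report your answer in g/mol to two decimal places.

84.31 g/mol

The formula mass is the sum 1(24.305) + 1(12.011) + 3(15.999).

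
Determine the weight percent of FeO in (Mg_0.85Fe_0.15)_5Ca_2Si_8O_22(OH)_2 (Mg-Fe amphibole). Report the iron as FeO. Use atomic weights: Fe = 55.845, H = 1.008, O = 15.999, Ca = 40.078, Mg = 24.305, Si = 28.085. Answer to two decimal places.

Formula mass = 836.008 g/mol.
0.75 Fe → 0.7500 mol FeO per formula unit; M(FeO) = 71.844, so FeO mass = 53.883 g.
53.883/836.008 × 100 = 6.45 wt%.

6.45 wt%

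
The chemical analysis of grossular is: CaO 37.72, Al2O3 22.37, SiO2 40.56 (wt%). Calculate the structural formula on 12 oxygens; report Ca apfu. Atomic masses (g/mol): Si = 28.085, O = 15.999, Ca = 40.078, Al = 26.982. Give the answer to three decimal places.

37.72 wt% CaO ÷ 56.077 g/mol = 0.67265 mol, giving 0.67265 Ca and 0.67265 O.
22.37 wt% Al2O3 ÷ 101.961 g/mol = 0.21940 mol, giving 0.43880 Al and 0.65820 O.
40.56 wt% SiO2 ÷ 60.083 g/mol = 0.67507 mol, giving 0.67507 Si and 1.35014 O.
Oxygen sums to 2.68099; scaling by 12/2.68099 = 4.47596 puts the formula on 12 O.
Ca: 0.67265 × 4.47596 = 3.011 atoms per formula unit.

3.011 Ca apfu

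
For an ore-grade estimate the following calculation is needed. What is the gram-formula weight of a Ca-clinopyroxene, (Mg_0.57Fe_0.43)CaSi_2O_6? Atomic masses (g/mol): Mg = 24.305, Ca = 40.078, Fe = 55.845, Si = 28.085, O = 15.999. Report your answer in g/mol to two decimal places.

230.11 g/mol

M = 0.57(24.305) + 0.43(55.845) + 1(40.078) + 2(28.085) + 6(15.999)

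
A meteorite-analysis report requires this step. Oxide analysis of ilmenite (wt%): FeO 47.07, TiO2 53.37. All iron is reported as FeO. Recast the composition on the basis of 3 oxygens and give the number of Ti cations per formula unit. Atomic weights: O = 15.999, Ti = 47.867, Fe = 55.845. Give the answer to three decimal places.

47.07 wt% FeO ÷ 71.844 g/mol = 0.65517 mol, giving 0.65517 Fe and 0.65517 O.
53.37 wt% TiO2 ÷ 79.865 g/mol = 0.66825 mol, giving 0.66825 Ti and 1.33650 O.
Oxygen sums to 1.99167; scaling by 3/1.99167 = 1.50627 puts the formula on 3 O.
Ti: 0.66825 × 1.50627 = 1.007 atoms per formula unit.

1.007 Ti apfu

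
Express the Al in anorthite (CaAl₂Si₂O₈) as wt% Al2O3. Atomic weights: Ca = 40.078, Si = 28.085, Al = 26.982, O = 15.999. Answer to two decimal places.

36.65 wt%

Molar mass of CaAl₂Si₂O₈ = 1×40.078 + 2×26.982 + 2×28.085 + 8×15.999 = 278.204 g/mol.
Each formula unit contains 2 Al, equivalent to 2/2 = 1.0000 mol Al2O3.
M(Al2O3) = 2×26.982 + 3×15.999 = 101.961 g/mol.
Mass of Al2O3 per formula unit = 1.0000 × 101.961 = 101.961 g.
Al2O3 wt% = 101.961 / 278.204 × 100 = 36.65%.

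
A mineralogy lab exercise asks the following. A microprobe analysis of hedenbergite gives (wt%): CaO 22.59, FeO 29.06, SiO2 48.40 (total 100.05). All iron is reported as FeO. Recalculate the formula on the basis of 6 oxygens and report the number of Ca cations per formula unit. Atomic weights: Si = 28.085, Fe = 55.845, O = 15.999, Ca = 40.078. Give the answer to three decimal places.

0.999 Ca apfu

22.59 wt% CaO ÷ 56.077 g/mol = 0.40284 mol, giving 0.40284 Ca and 0.40284 O.
29.06 wt% FeO ÷ 71.844 g/mol = 0.40449 mol, giving 0.40449 Fe and 0.40449 O.
48.40 wt% SiO2 ÷ 60.083 g/mol = 0.80555 mol, giving 0.80555 Si and 1.61110 O.
Oxygen sums to 2.41843; scaling by 6/2.41843 = 2.48095 puts the formula on 6 O.
Ca: 0.40284 × 2.48095 = 0.999 atoms per formula unit.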